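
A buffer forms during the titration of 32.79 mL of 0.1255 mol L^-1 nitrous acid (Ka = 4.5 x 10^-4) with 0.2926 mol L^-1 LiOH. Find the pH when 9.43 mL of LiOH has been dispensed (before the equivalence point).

3.66

Initial n(HNO2) = 0.1255 x 0.03279 = 0.004115 mol.
n(LiOH) added = 0.2926 x 0.009430 = 0.002759 mol, converting that many moles of HNO2 to NO2-.
Remaining n(HNO2) = 0.001356 mol; n(NO2-) = 0.002759 mol.
By Henderson-Hasselbalch, pH = pKa + log([A^-]/[HA]) = 3.35 + log(0.002759/0.001356) = 3.35 + (+0.31) = 3.66.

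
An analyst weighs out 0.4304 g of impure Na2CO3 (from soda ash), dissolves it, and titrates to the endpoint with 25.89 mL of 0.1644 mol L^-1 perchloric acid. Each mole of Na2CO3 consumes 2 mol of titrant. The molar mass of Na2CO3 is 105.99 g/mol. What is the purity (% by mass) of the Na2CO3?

n(HClO4) = 0.1644 x 0.02589 = 0.004256 mol.
n(Na2CO3) = 0.004256 / 2 = 0.002128 mol.
mass of Na2CO3 = 0.002128 x 105.99 = 0.2256 g.
% purity = 0.2256 / 0.4304 x 100 = 52.4%.

52.4%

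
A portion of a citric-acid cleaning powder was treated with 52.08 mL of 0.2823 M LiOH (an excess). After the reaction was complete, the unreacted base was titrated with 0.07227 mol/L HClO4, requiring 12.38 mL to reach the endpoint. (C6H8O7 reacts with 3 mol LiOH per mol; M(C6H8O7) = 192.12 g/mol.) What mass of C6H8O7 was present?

Total n(LiOH) added = 0.2823 x 0.05208 = 0.01470 mol.
n(HClO4) used = 0.07227 x 0.01238 = 0.0008947 mol, which equals the excess n(LiOH).
So n(LiOH) consumed by the sample = 0.01470 - 0.0008947 = 0.01381 mol.
n(C6H8O7) = 0.01381 / 3 = 0.004602 mol.
mass = 0.004602 mol x 192.12 g/mol = 0.884 g.

0.884 g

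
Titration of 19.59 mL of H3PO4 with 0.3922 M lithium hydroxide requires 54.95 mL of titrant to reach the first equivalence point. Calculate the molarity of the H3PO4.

1.10 M

n(LiOH) = 0.3922 x 0.05495 = 0.02155 mol.
At the first equivalence point, 1 mol OH^- react per mol H3PO4, so n(H3PO4) = 0.02155 / 1 = 0.02155 mol.
[H3PO4] = 0.02155 / 0.01959 L = 1.10 M.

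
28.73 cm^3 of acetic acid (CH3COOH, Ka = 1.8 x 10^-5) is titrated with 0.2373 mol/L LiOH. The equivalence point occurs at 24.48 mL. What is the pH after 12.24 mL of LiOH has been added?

4.74

12.24 mL is exactly half the equivalence volume (24.48/2), i.e. the half-equivalence point.
There, n(HA) = n(A^-), so pH = pKa = -log(1.8 x 10^-5) = 4.74.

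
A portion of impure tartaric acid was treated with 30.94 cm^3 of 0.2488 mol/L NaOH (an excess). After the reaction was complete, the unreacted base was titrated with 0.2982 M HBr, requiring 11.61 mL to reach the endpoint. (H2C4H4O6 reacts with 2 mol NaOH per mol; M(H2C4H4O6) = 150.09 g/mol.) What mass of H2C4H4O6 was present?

Total n(NaOH) added = 0.2488 x 0.03094 = 0.007698 mol.
n(HBr) used = 0.2982 x 0.01161 = 0.003462 mol, which equals the excess n(NaOH).
So n(NaOH) consumed by the sample = 0.007698 - 0.003462 = 0.004236 mol.
n(H2C4H4O6) = 0.004236 / 2 = 0.002118 mol.
mass = 0.002118 mol x 150.09 g/mol = 0.318 g.

0.318 g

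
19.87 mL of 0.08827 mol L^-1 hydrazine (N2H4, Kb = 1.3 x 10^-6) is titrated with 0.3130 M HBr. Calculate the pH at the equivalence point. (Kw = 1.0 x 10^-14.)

4.64

n(N2H4) = 0.08827 x 0.01987 = 0.001754 mol; V(HBr) at equivalence = 0.001754/0.3130 = 0.005604 L.
At equivalence the base is fully converted to N2H5+; total volume = 0.02547 L, so [N2H5+] = 0.001754/0.02547 = 0.06885 M.
Ka(N2H5+) = Kw/Kb = 1.0e-14 / 1.3 x 10^-6 = 7.69e-9.
[H^+] = sqrt(Ka x [N2H5+]) = sqrt(7.69e-9 x 0.06885) = 2.30e-5 M.
pH = -log(2.30e-5) = 4.64.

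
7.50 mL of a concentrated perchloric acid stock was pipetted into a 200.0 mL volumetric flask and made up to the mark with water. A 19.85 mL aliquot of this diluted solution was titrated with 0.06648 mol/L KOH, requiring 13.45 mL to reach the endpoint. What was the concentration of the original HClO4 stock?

1.20 M

n(KOH) = 0.06648 x 0.01345 = 0.0008942 mol.
n(HClO4) in the aliquot = 0.0008942 mol.
[diluted HClO4] = 0.0008942 / 0.01985 = 0.04505 M.
Dilution factor = 200.0/7.500 = 26.67, so [stock] = 0.04505 x 26.67 = 1.20 M.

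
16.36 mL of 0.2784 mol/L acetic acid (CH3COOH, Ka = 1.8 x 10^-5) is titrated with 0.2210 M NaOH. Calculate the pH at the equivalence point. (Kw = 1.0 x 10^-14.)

8.92

n(CH3COOH) = 0.2784 x 0.01636 = 0.004555 mol; V(NaOH) at equivalence = 0.004555/0.2210 = 0.02061 L.
At equivalence all the acid is converted to CH3COO-; total volume = 0.01636 + 0.02061 = 0.03697 L, so [CH3COO-] = 0.004555/0.03697 = 0.1232 M.
Kb = Kw/Ka = 1.0e-14 / 1.8 x 10^-5 = 5.56e-10.
[OH^-] = sqrt(Kb x [CH3COO-]) = sqrt(5.56e-10 x 0.1232) = 8.27e-6 M.
pOH = 5.08, so pH = 14.00 - 5.08 = 8.92.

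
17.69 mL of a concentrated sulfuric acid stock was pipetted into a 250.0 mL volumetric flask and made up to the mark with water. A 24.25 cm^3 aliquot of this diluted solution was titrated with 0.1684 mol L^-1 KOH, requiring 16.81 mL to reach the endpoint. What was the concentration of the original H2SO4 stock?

0.825 M

n(KOH) = 0.1684 x 0.01681 = 0.002831 mol.
n(H2SO4) in the aliquot = 0.002831 x 1/2 = 0.001415 mol.
[diluted H2SO4] = 0.001415 / 0.02425 = 0.05837 M.
Dilution factor = 250.0/17.69 = 14.13, so [stock] = 0.05837 x 14.13 = 0.825 M.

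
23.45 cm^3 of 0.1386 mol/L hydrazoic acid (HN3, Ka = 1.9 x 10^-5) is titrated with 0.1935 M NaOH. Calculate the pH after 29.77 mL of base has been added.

n(acid) = 0.1386 x 0.02345 = 0.003250 mol; n(NaOH) added = 0.1935 x 0.02977 = 0.005760 mol.
Base is in excess by 0.005760 - 0.003250 = 0.002510 mol in a total volume of 0.05322 L.
[OH^-] = 0.002510/0.05322 = 0.04717 M, so pOH = 1.33 and pH = 14.00 - 1.33 = 12.67.

12.67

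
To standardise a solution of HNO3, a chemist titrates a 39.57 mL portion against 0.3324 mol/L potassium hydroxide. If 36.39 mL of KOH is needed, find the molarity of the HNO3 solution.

n(KOH) delivered = 0.3324 x 0.03639 = 0.01210 mol.
For a 1:1 reaction, n(HNO3) = 0.01210 mol.
[HNO3] = 0.01210 mol / 0.03957 L = 0.306 M.

0.306 M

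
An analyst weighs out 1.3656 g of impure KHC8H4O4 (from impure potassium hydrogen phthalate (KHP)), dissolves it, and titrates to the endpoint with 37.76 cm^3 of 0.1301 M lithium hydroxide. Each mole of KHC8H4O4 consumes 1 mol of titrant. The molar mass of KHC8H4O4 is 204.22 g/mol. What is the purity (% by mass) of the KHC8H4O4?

n(LiOH) = 0.1301 x 0.03776 = 0.004913 mol.
n(KHC8H4O4) = 0.004913 / 1 = 0.004913 mol.
mass of KHC8H4O4 = 0.004913 x 204.22 = 1.003 g.
% purity = 1.003 / 1.3656 x 100 = 73.5%.

73.5%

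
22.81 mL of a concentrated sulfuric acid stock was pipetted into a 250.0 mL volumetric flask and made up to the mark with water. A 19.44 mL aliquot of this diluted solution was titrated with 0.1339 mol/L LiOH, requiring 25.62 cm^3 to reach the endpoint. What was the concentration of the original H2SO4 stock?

0.967 M

n(LiOH) = 0.1339 x 0.02562 = 0.003431 mol.
n(H2SO4) in the aliquot = 0.003431 x 1/2 = 0.001715 mol.
[diluted H2SO4] = 0.001715 / 0.01944 = 0.08823 M.
Dilution factor = 250.0/22.81 = 10.96, so [stock] = 0.08823 x 10.96 = 0.967 M.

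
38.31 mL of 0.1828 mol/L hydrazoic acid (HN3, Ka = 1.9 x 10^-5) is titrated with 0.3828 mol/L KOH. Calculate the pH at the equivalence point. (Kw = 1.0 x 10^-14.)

8.91

n(HN3) = 0.1828 x 0.03831 = 0.007003 mol; V(KOH) at equivalence = 0.007003/0.3828 = 0.01829 L.
At equivalence all the acid is converted to N3-; total volume = 0.03831 + 0.01829 = 0.05660 L, so [N3-] = 0.007003/0.05660 = 0.1237 M.
Kb = Kw/Ka = 1.0e-14 / 1.9 x 10^-5 = 5.26e-10.
[OH^-] = sqrt(Kb x [N3-]) = sqrt(5.26e-10 x 0.1237) = 8.07e-6 M.
pOH = 5.09, so pH = 14.00 - 5.09 = 8.91.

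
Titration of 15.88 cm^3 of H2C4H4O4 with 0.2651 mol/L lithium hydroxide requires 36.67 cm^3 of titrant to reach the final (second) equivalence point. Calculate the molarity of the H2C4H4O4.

n(LiOH) = 0.2651 x 0.03667 = 0.009721 mol.
At the final (second) equivalence point, 2 mol OH^- react per mol H2C4H4O4, so n(H2C4H4O4) = 0.009721 / 2 = 0.004861 mol.
[H2C4H4O4] = 0.004861 / 0.01588 L = 0.306 M.

0.306 M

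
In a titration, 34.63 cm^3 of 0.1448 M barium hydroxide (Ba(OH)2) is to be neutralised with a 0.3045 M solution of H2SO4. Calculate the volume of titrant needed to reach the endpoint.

n(Ba(OH)2) = 0.1448 mol/L x 0.03463 L = 0.005014 mol.
At equivalence n(H2SO4) = n(Ba(OH)2) = 0.005014 mol.
V(H2SO4) = 0.005014 / 0.3045 = 0.01647 L = 16.5 mL.

16.5 mL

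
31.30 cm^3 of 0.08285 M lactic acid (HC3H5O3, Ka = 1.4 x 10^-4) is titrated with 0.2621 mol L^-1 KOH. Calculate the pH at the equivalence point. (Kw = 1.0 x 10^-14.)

8.33

n(HC3H5O3) = 0.08285 x 0.03130 = 0.002593 mol; V(KOH) at equivalence = 0.002593/0.2621 = 0.009894 L.
At equivalence all the acid is converted to C3H5O3-; total volume = 0.03130 + 0.009894 = 0.04119 L, so [C3H5O3-] = 0.002593/0.04119 = 0.06295 M.
Kb = Kw/Ka = 1.0e-14 / 1.4 x 10^-4 = 7.14e-11.
[OH^-] = sqrt(Kb x [C3H5O3-]) = sqrt(7.14e-11 x 0.06295) = 2.12e-6 M.
pOH = 5.67, so pH = 14.00 - 5.67 = 8.33.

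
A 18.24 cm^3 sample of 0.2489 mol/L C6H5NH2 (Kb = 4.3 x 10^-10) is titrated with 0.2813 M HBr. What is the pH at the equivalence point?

n(C6H5NH2) = 0.2489 x 0.01824 = 0.004540 mol; V(HBr) at equivalence = 0.004540/0.2813 = 0.01614 L.
At equivalence the base is fully converted to C6H5NH3+; total volume = 0.03438 L, so [C6H5NH3+] = 0.004540/0.03438 = 0.1321 M.
Ka(C6H5NH3+) = Kw/Kb = 1.0e-14 / 4.3 x 10^-10 = 2.33e-5.
[H^+] = sqrt(Ka x [C6H5NH3+]) = sqrt(2.33e-5 x 0.1321) = 0.00175 M.
pH = -log(0.00175) = 2.76.

2.76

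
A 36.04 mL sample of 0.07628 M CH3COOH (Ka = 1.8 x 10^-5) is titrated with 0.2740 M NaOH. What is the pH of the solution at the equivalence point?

8.76

n(CH3COOH) = 0.07628 x 0.03604 = 0.002749 mol; V(NaOH) at equivalence = 0.002749/0.2740 = 0.01003 L.
At equivalence all the acid is converted to CH3COO-; total volume = 0.03604 + 0.01003 = 0.04607 L, so [CH3COO-] = 0.002749/0.04607 = 0.05967 M.
Kb = Kw/Ka = 1.0e-14 / 1.8 x 10^-5 = 5.56e-10.
[OH^-] = sqrt(Kb x [CH3COO-]) = sqrt(5.56e-10 x 0.05967) = 5.76e-6 M.
pOH = 5.24, so pH = 14.00 - 5.24 = 8.76.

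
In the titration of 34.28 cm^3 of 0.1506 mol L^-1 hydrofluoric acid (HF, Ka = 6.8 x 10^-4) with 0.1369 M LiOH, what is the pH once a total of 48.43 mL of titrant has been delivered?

12.25

n(acid) = 0.1506 x 0.03428 = 0.005163 mol; n(LiOH) added = 0.1369 x 0.04843 = 0.006630 mol.
Base is in excess by 0.006630 - 0.005163 = 0.001467 mol in a total volume of 0.08271 L.
[OH^-] = 0.001467/0.08271 = 0.01774 M, so pOH = 1.75 and pH = 14.00 - 1.75 = 12.25.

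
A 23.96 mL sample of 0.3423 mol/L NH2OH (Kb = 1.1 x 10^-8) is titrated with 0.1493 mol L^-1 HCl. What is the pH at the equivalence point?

3.51

n(NH2OH) = 0.3423 x 0.02396 = 0.008202 mol; V(HCl) at equivalence = 0.008202/0.1493 = 0.05493 L.
At equivalence the base is fully converted to NH3OH+; total volume = 0.07889 L, so [NH3OH+] = 0.008202/0.07889 = 0.1040 M.
Ka(NH3OH+) = Kw/Kb = 1.0e-14 / 1.1 x 10^-8 = 9.09e-7.
[H^+] = sqrt(Ka x [NH3OH+]) = sqrt(9.09e-7 x 0.1040) = 0.000307 M.
pH = -log(0.000307) = 3.51.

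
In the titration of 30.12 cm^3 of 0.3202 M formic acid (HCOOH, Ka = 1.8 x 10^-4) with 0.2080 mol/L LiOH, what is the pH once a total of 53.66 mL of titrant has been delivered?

12.26

n(acid) = 0.3202 x 0.03012 = 0.009644 mol; n(LiOH) added = 0.2080 x 0.05366 = 0.01116 mol.
Base is in excess by 0.01116 - 0.009644 = 0.001517 mol in a total volume of 0.08378 L.
[OH^-] = 0.001517/0.08378 = 0.01811 M, so pOH = 1.74 and pH = 14.00 - 1.74 = 12.26.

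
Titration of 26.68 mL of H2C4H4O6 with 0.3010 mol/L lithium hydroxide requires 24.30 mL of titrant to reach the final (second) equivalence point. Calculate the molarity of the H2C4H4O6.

n(LiOH) = 0.3010 x 0.02430 = 0.007314 mol.
At the final (second) equivalence point, 2 mol OH^- react per mol H2C4H4O6, so n(H2C4H4O6) = 0.007314 / 2 = 0.003657 mol.
[H2C4H4O6] = 0.003657 / 0.02668 L = 0.137 M.

0.137 M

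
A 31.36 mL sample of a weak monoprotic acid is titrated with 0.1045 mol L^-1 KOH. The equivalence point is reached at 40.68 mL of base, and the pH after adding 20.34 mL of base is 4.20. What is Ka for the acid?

20.34 mL is half of the equivalence volume, so this is the half-equivalence point where [HA] = [A^-].
At half-equivalence pH = pKa, so pKa = 4.20.
Ka = 10^(-4.20) = 6.3 x 10^-5.

6.3 x 10^-5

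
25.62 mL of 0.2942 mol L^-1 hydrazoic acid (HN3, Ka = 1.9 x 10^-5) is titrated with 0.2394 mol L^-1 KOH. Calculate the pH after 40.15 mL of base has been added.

n(acid) = 0.2942 x 0.02562 = 0.007537 mol; n(KOH) added = 0.2394 x 0.04015 = 0.009612 mol.
Base is in excess by 0.009612 - 0.007537 = 0.002075 mol in a total volume of 0.06577 L.
[OH^-] = 0.002075/0.06577 = 0.03154 M, so pOH = 1.50 and pH = 14.00 - 1.50 = 12.50.

12.50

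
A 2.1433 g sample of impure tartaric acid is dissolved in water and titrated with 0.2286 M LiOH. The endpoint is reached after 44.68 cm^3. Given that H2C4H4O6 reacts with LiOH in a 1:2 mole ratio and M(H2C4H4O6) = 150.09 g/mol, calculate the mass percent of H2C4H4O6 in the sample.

n(LiOH) = 0.2286 x 0.04468 = 0.01021 mol.
n(H2C4H4O6) = 0.01021 / 2 = 0.005107 mol.
mass of H2C4H4O6 = 0.005107 x 150.09 = 0.7665 g.
% purity = 0.7665 / 2.1433 x 100 = 35.8%.

35.8%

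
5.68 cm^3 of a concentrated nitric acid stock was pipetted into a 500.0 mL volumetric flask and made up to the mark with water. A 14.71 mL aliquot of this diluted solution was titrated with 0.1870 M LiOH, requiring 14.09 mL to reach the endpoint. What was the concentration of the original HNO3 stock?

15.8 M

n(LiOH) = 0.1870 x 0.01409 = 0.002635 mol.
n(HNO3) in the aliquot = 0.002635 mol.
[diluted HNO3] = 0.002635 / 0.01471 = 0.1791 M.
Dilution factor = 500.0/5.680 = 88.03, so [stock] = 0.1791 x 88.03 = 15.8 M.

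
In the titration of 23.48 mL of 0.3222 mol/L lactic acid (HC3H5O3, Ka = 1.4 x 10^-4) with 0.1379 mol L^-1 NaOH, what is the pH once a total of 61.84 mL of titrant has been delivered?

12.05

n(acid) = 0.3222 x 0.02348 = 0.007565 mol; n(NaOH) added = 0.1379 x 0.06184 = 0.008528 mol.
Base is in excess by 0.008528 - 0.007565 = 0.0009625 mol in a total volume of 0.08532 L.
[OH^-] = 0.0009625/0.08532 = 0.01128 M, so pOH = 1.95 and pH = 14.00 - 1.95 = 12.05.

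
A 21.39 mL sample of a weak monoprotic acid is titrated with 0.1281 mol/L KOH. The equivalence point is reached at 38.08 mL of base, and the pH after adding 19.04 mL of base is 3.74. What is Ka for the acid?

19.04 mL is half of the equivalence volume, so this is the half-equivalence point where [HA] = [A^-].
At half-equivalence pH = pKa, so pKa = 3.74.
Ka = 10^(-3.74) = 1.8 x 10^-4.

1.8 x 10^-4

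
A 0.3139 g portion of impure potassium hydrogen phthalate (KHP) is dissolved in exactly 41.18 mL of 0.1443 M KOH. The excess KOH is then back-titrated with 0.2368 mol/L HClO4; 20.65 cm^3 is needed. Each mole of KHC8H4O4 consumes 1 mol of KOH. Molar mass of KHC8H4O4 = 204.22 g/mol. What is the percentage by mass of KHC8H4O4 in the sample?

68.5%

Total n(KOH) added = 0.1443 x 0.04118 = 0.005942 mol.
n(HClO4) used = 0.2368 x 0.02065 = 0.004890 mol, which equals the excess n(KOH).
So n(KOH) consumed by the sample = 0.005942 - 0.004890 = 0.001052 mol.
n(KHC8H4O4) = 0.001052 / 1 = 0.001052 mol.
mass KHC8H4O4 = 0.001052 x 204.22 = 0.2149 g, so %KHC8H4O4 = 0.2149/0.3139 x 100 = 68.5%.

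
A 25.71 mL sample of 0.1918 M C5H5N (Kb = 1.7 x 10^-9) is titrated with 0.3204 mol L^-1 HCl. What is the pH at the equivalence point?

n(C5H5N) = 0.1918 x 0.02571 = 0.004931 mol; V(HCl) at equivalence = 0.004931/0.3204 = 0.01539 L.
At equivalence the base is fully converted to C5H5NH+; total volume = 0.04110 L, so [C5H5NH+] = 0.004931/0.04110 = 0.1200 M.
Ka(C5H5NH+) = Kw/Kb = 1.0e-14 / 1.7 x 10^-9 = 5.88e-6.
[H^+] = sqrt(Ka x [C5H5NH+]) = sqrt(5.88e-6 x 0.1200) = 0.000840 M.
pH = -log(0.000840) = 3.08.

3.08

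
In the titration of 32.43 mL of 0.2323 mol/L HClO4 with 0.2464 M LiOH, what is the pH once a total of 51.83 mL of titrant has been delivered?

n(acid) = 0.2323 x 0.03243 = 0.007533 mol; n(LiOH) added = 0.2464 x 0.05183 = 0.01277 mol.
Base is in excess by 0.01277 - 0.007533 = 0.005237 mol in a total volume of 0.08426 L.
[OH^-] = 0.005237/0.08426 = 0.06216 M, so pOH = 1.21 and pH = 14.00 - 1.21 = 12.79.

12.79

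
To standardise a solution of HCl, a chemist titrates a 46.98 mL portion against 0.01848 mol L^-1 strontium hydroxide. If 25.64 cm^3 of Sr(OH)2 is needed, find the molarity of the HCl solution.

0.0202 M

n(Sr(OH)2) delivered = 0.01848 x 0.02564 = 0.0004738 mol.
The reaction is 2 HCl + 1 Sr(OH)2, so n(HCl) = 0.0004738 x 2/1 = 0.0009477 mol.
[HCl] = 0.0009477 mol / 0.04698 L = 0.0202 M.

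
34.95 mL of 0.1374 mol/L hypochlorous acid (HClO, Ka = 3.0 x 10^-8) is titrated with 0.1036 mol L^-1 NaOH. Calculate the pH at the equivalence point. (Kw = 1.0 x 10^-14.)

n(HClO) = 0.1374 x 0.03495 = 0.004802 mol; V(NaOH) at equivalence = 0.004802/0.1036 = 0.04635 L.
At equivalence all the acid is converted to ClO-; total volume = 0.03495 + 0.04635 = 0.08130 L, so [ClO-] = 0.004802/0.08130 = 0.05906 M.
Kb = Kw/Ka = 1.0e-14 / 3.0 x 10^-8 = 3.33e-7.
[OH^-] = sqrt(Kb x [ClO-]) = sqrt(3.33e-7 x 0.05906) = 0.000140 M.
pOH = 3.85, so pH = 14.00 - 3.85 = 10.15.

10.15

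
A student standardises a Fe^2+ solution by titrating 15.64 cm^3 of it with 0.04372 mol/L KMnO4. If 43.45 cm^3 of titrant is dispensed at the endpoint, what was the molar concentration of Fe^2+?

0.607 M

n(KMnO4) = 0.04372 x 0.04345 = 0.001900 mol.
From the balanced equation, 1 mol KMnO4 reacts with 5 mol Fe^2+, so n(Fe^2+) = 0.001900 x 5/1 = 0.009498 mol.
[Fe^2+] = 0.009498 / 0.01564 L = 0.607 M.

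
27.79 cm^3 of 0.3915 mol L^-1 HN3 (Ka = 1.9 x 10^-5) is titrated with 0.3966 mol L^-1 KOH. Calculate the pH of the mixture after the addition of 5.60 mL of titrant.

Initial n(HN3) = 0.3915 x 0.02779 = 0.01088 mol.
n(KOH) added = 0.3966 x 0.005600 = 0.002221 mol, converting that many moles of HN3 to N3-.
Remaining n(HN3) = 0.008659 mol; n(N3-) = 0.002221 mol.
By Henderson-Hasselbalch, pH = pKa + log([A^-]/[HA]) = 4.72 + log(0.002221/0.008659) = 4.72 + (-0.59) = 4.13.

4.13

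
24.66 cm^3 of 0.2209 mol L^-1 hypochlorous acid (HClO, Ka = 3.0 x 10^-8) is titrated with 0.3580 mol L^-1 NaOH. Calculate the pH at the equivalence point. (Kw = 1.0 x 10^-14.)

10.33

n(HClO) = 0.2209 x 0.02466 = 0.005447 mol; V(NaOH) at equivalence = 0.005447/0.3580 = 0.01522 L.
At equivalence all the acid is converted to ClO-; total volume = 0.02466 + 0.01522 = 0.03988 L, so [ClO-] = 0.005447/0.03988 = 0.1366 M.
Kb = Kw/Ka = 1.0e-14 / 3.0 x 10^-8 = 3.33e-7.
[OH^-] = sqrt(Kb x [ClO-]) = sqrt(3.33e-7 x 0.1366) = 0.000213 M.
pOH = 3.67, so pH = 14.00 - 3.67 = 10.33.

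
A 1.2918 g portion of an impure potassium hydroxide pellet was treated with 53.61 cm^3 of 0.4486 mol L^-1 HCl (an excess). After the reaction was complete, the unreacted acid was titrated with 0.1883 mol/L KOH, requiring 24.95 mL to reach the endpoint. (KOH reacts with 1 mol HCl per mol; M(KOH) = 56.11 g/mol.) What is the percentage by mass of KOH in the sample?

Total n(HCl) added = 0.4486 x 0.05361 = 0.02405 mol.
n(KOH) used = 0.1883 x 0.02495 = 0.004698 mol, which equals the excess n(HCl).
So n(HCl) consumed by the sample = 0.02405 - 0.004698 = 0.01935 mol.
n(KOH) = 0.01935 / 1 = 0.01935 mol.
mass KOH = 0.01935 x 56.11 = 1.086 g, so %KOH = 1.086/1.2918 x 100 = 84.1%.

84.1%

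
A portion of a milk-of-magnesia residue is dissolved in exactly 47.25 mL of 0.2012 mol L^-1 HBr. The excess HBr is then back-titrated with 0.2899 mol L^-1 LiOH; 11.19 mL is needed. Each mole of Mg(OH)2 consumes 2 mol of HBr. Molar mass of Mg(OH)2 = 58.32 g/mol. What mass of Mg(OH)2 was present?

0.183 g

Total n(HBr) added = 0.2012 x 0.04725 = 0.009507 mol.
n(LiOH) used = 0.2899 x 0.01119 = 0.003244 mol, which equals the excess n(HBr).
So n(HBr) consumed by the sample = 0.009507 - 0.003244 = 0.006263 mol.
n(Mg(OH)2) = 0.006263 / 2 = 0.003131 mol.
mass = 0.003131 mol x 58.32 g/mol = 0.183 g.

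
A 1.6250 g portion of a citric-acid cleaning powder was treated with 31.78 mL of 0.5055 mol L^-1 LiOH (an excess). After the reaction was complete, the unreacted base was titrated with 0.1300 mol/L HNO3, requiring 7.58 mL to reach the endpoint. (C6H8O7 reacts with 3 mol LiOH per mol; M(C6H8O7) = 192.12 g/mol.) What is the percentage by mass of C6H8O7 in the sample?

Total n(LiOH) added = 0.5055 x 0.03178 = 0.01606 mol.
n(HNO3) used = 0.1300 x 0.007580 = 0.0009854 mol, which equals the excess n(LiOH).
So n(LiOH) consumed by the sample = 0.01606 - 0.0009854 = 0.01508 mol.
n(C6H8O7) = 0.01508 / 3 = 0.005026 mol.
mass C6H8O7 = 0.005026 x 192.12 = 0.9657 g, so %C6H8O7 = 0.9657/1.6250 x 100 = 59.4%.

59.4%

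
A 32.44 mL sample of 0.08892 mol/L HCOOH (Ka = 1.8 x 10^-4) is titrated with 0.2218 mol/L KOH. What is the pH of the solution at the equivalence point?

n(HCOOH) = 0.08892 x 0.03244 = 0.002885 mol; V(KOH) at equivalence = 0.002885/0.2218 = 0.01301 L.
At equivalence all the acid is converted to HCOO-; total volume = 0.03244 + 0.01301 = 0.04545 L, so [HCOO-] = 0.002885/0.04545 = 0.06347 M.
Kb = Kw/Ka = 1.0e-14 / 1.8 x 10^-4 = 5.56e-11.
[OH^-] = sqrt(Kb x [HCOO-]) = sqrt(5.56e-11 x 0.06347) = 1.88e-6 M.
pOH = 5.73, so pH = 14.00 - 5.73 = 8.27.

8.27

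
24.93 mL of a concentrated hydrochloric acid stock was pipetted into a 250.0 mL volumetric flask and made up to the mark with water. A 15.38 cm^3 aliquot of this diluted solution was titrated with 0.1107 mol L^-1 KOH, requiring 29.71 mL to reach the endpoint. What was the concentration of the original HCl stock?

2.14 M

n(KOH) = 0.1107 x 0.02971 = 0.003289 mol.
n(HCl) in the aliquot = 0.003289 mol.
[diluted HCl] = 0.003289 / 0.01538 = 0.2138 M.
Dilution factor = 250.0/24.93 = 10.03, so [stock] = 0.2138 x 10.03 = 2.14 M.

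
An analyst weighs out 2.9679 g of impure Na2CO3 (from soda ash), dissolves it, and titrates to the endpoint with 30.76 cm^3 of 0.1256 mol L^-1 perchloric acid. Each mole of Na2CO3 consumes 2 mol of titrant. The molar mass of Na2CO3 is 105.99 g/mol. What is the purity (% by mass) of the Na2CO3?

n(HClO4) = 0.1256 x 0.03076 = 0.003863 mol.
n(Na2CO3) = 0.003863 / 2 = 0.001932 mol.
mass of Na2CO3 = 0.001932 x 105.99 = 0.2047 g.
% purity = 0.2047 / 2.9679 x 100 = 6.90%.

6.90%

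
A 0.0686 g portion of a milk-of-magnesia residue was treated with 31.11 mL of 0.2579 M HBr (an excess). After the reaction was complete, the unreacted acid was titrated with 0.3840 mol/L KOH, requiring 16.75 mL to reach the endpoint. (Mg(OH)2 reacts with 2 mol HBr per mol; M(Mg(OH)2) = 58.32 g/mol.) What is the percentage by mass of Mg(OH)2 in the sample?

67.6%

Total n(HBr) added = 0.2579 x 0.03111 = 0.008023 mol.
n(KOH) used = 0.3840 x 0.01675 = 0.006432 mol, which equals the excess n(HBr).
So n(HBr) consumed by the sample = 0.008023 - 0.006432 = 0.001591 mol.
n(Mg(OH)2) = 0.001591 / 2 = 0.0007956 mol.
mass Mg(OH)2 = 0.0007956 x 58.32 = 0.04640 g, so %Mg(OH)2 = 0.04640/0.0686 x 100 = 67.6%.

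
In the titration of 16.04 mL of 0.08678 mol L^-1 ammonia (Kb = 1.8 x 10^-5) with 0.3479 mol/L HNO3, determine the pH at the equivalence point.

n(NH3) = 0.08678 x 0.01604 = 0.001392 mol; V(HNO3) at equivalence = 0.001392/0.3479 = 0.004001 L.
At equivalence the base is fully converted to NH4+; total volume = 0.02004 L, so [NH4+] = 0.001392/0.02004 = 0.06946 M.
Ka(NH4+) = Kw/Kb = 1.0e-14 / 1.8 x 10^-5 = 5.56e-10.
[H^+] = sqrt(Ka x [NH4+]) = sqrt(5.56e-10 x 0.06946) = 6.21e-6 M.
pH = -log(6.21e-6) = 5.21.

5.21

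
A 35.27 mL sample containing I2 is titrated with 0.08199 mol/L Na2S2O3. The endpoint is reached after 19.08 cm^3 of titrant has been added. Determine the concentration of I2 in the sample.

0.0222 M

n(Na2S2O3) = 0.08199 x 0.01908 = 0.001564 mol.
From the balanced equation, 2 mol Na2S2O3 reacts with 1 mol I2, so n(I2) = 0.001564 x 1/2 = 0.0007822 mol.
[I2] = 0.0007822 / 0.03527 L = 0.0222 M.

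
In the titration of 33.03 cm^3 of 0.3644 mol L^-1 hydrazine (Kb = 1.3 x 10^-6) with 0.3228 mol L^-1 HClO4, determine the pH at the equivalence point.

n(N2H4) = 0.3644 x 0.03303 = 0.01204 mol; V(HClO4) at equivalence = 0.01204/0.3228 = 0.03729 L.
At equivalence the base is fully converted to N2H5+; total volume = 0.07032 L, so [N2H5+] = 0.01204/0.07032 = 0.1712 M.
Ka(N2H5+) = Kw/Kb = 1.0e-14 / 1.3 x 10^-6 = 7.69e-9.
[H^+] = sqrt(Ka x [N2H5+]) = sqrt(7.69e-9 x 0.1712) = 3.63e-5 M.
pH = -log(3.63e-5) = 4.44.

4.44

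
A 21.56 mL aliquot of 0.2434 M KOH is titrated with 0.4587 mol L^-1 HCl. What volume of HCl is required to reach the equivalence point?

11.4 mL

n(KOH) = 0.2434 mol/L x 0.02156 L = 0.005248 mol.
At equivalence n(HCl) = n(KOH) = 0.005248 mol.
V(HCl) = 0.005248 / 0.4587 = 0.01144 L = 11.4 mL.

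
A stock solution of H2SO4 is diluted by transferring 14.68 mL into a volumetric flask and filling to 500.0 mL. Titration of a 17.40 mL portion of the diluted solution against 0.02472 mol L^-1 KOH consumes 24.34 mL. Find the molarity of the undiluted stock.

n(KOH) = 0.02472 x 0.02434 = 0.0006017 mol.
n(H2SO4) in the aliquot = 0.0006017 x 1/2 = 0.0003008 mol.
[diluted H2SO4] = 0.0003008 / 0.01740 = 0.01729 M.
Dilution factor = 500.0/14.68 = 34.06, so [stock] = 0.01729 x 34.06 = 0.589 M.

0.589 M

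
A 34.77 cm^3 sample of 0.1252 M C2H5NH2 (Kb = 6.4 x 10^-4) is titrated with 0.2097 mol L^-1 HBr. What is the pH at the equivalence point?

n(C2H5NH2) = 0.1252 x 0.03477 = 0.004353 mol; V(HBr) at equivalence = 0.004353/0.2097 = 0.02076 L.
At equivalence the base is fully converted to C2H5NH3+; total volume = 0.05553 L, so [C2H5NH3+] = 0.004353/0.05553 = 0.07839 M.
Ka(C2H5NH3+) = Kw/Kb = 1.0e-14 / 6.4 x 10^-4 = 1.56e-11.
[H^+] = sqrt(Ka x [C2H5NH3+]) = sqrt(1.56e-11 x 0.07839) = 1.11e-6 M.
pH = -log(1.11e-6) = 5.96.

5.96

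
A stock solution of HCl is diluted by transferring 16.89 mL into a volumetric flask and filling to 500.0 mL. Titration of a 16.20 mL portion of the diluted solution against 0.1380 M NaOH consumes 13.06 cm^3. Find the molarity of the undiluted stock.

n(NaOH) = 0.1380 x 0.01306 = 0.001802 mol.
n(HCl) in the aliquot = 0.001802 mol.
[diluted HCl] = 0.001802 / 0.01620 = 0.1113 M.
Dilution factor = 500.0/16.89 = 29.60, so [stock] = 0.1113 x 29.60 = 3.29 M.

3.29 M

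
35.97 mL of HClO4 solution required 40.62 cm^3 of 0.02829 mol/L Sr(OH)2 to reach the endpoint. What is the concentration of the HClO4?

0.0639 M

n(Sr(OH)2) delivered = 0.02829 x 0.04062 = 0.001149 mol.
The reaction is 2 HClO4 + 1 Sr(OH)2, so n(HClO4) = 0.001149 x 2/1 = 0.002298 mol.
[HClO4] = 0.002298 mol / 0.03597 L = 0.0639 M.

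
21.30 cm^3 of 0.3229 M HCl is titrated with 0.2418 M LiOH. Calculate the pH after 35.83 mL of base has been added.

n(acid) = 0.3229 x 0.02130 = 0.006878 mol; n(LiOH) added = 0.2418 x 0.03583 = 0.008664 mol.
Base is in excess by 0.008664 - 0.006878 = 0.001786 mol in a total volume of 0.05713 L.
[OH^-] = 0.001786/0.05713 = 0.03126 M, so pOH = 1.51 and pH = 14.00 - 1.51 = 12.49.

12.49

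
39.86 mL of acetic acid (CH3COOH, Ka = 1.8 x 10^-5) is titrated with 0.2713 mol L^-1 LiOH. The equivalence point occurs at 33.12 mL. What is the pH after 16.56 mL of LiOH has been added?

16.56 mL is exactly half the equivalence volume (33.12/2), i.e. the half-equivalence point.
There, n(HA) = n(A^-), so pH = pKa = -log(1.8 x 10^-5) = 4.74.

4.74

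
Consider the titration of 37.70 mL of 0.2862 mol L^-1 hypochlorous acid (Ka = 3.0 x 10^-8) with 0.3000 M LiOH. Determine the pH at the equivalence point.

10.34

n(HClO) = 0.2862 x 0.03770 = 0.01079 mol; V(LiOH) at equivalence = 0.01079/0.3000 = 0.03597 L.
At equivalence all the acid is converted to ClO-; total volume = 0.03770 + 0.03597 = 0.07367 L, so [ClO-] = 0.01079/0.07367 = 0.1465 M.
Kb = Kw/Ka = 1.0e-14 / 3.0 x 10^-8 = 3.33e-7.
[OH^-] = sqrt(Kb x [ClO-]) = sqrt(3.33e-7 x 0.1465) = 0.000221 M.
pOH = 3.66, so pH = 14.00 - 3.66 = 10.34.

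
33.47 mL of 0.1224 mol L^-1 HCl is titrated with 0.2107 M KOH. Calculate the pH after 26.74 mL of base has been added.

12.41

n(acid) = 0.1224 x 0.03347 = 0.004097 mol; n(KOH) added = 0.2107 x 0.02674 = 0.005634 mol.
Base is in excess by 0.005634 - 0.004097 = 0.001537 mol in a total volume of 0.06021 L.
[OH^-] = 0.001537/0.06021 = 0.02553 M, so pOH = 1.59 and pH = 14.00 - 1.59 = 12.41.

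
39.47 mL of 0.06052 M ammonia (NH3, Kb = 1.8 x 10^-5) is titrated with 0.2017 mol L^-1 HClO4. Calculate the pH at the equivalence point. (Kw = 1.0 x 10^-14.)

n(NH3) = 0.06052 x 0.03947 = 0.002389 mol; V(HClO4) at equivalence = 0.002389/0.2017 = 0.01184 L.
At equivalence the base is fully converted to NH4+; total volume = 0.05131 L, so [NH4+] = 0.002389/0.05131 = 0.04655 M.
Ka(NH4+) = Kw/Kb = 1.0e-14 / 1.8 x 10^-5 = 5.56e-10.
[H^+] = sqrt(Ka x [NH4+]) = sqrt(5.56e-10 x 0.04655) = 5.09e-6 M.
pH = -log(5.09e-6) = 5.29.

5.29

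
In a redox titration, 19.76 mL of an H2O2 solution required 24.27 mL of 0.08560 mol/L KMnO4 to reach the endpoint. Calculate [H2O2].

n(KMnO4) = 0.08560 x 0.02427 = 0.002078 mol.
From the balanced equation, 2 mol KMnO4 reacts with 5 mol H2O2, so n(H2O2) = 0.002078 x 5/2 = 0.005194 mol.
[H2O2] = 0.005194 / 0.01976 L = 0.263 M.

0.263 M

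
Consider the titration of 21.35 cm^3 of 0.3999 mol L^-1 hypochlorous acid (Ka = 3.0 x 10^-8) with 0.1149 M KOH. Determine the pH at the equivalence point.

n(HClO) = 0.3999 x 0.02135 = 0.008538 mol; V(KOH) at equivalence = 0.008538/0.1149 = 0.07431 L.
At equivalence all the acid is converted to ClO-; total volume = 0.02135 + 0.07431 = 0.09566 L, so [ClO-] = 0.008538/0.09566 = 0.08926 M.
Kb = Kw/Ka = 1.0e-14 / 3.0 x 10^-8 = 3.33e-7.
[OH^-] = sqrt(Kb x [ClO-]) = sqrt(3.33e-7 x 0.08926) = 0.000172 M.
pOH = 3.76, so pH = 14.00 - 3.76 = 10.24.

10.24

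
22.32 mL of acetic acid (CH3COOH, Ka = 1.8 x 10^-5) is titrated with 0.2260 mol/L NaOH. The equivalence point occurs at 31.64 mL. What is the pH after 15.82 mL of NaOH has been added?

15.82 mL is exactly half the equivalence volume (31.64/2), i.e. the half-equivalence point.
There, n(HA) = n(A^-), so pH = pKa = -log(1.8 x 10^-5) = 4.74.

4.74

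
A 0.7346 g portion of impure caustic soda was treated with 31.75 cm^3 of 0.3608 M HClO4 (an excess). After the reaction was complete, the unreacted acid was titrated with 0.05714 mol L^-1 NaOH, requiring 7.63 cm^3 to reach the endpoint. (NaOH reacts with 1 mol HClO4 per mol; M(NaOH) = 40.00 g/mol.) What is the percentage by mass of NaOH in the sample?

60.0%

Total n(HClO4) added = 0.3608 x 0.03175 = 0.01146 mol.
n(NaOH) used = 0.05714 x 0.007630 = 0.0004360 mol, which equals the excess n(HClO4).
So n(HClO4) consumed by the sample = 0.01146 - 0.0004360 = 0.01102 mol.
n(NaOH) = 0.01102 / 1 = 0.01102 mol.
mass NaOH = 0.01102 x 40.00 = 0.4408 g, so %NaOH = 0.4408/0.7346 x 100 = 60.0%.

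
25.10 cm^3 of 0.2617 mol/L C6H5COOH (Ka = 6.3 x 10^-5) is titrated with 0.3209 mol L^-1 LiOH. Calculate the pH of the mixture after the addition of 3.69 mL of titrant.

3.54

Initial n(C6H5COOH) = 0.2617 x 0.02510 = 0.006569 mol.
n(LiOH) added = 0.3209 x 0.003690 = 0.001184 mol, converting that many moles of C6H5COOH to C6H5COO-.
Remaining n(C6H5COOH) = 0.005385 mol; n(C6H5COO-) = 0.001184 mol.
By Henderson-Hasselbalch, pH = pKa + log([A^-]/[HA]) = 4.20 + log(0.001184/0.005385) = 4.20 + (-0.66) = 3.54.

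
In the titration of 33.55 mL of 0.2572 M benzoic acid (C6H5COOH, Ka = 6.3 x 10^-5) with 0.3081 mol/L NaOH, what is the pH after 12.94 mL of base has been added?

Initial n(C6H5COOH) = 0.2572 x 0.03355 = 0.008629 mol.
n(NaOH) added = 0.3081 x 0.01294 = 0.003987 mol, converting that many moles of C6H5COOH to C6H5COO-.
Remaining n(C6H5COOH) = 0.004642 mol; n(C6H5COO-) = 0.003987 mol.
By Henderson-Hasselbalch, pH = pKa + log([A^-]/[HA]) = 4.20 + log(0.003987/0.004642) = 4.20 + (-0.07) = 4.13.

4.13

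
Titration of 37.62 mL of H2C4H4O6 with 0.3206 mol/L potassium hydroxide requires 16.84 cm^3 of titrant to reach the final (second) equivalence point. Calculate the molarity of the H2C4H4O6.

0.0718 M

n(KOH) = 0.3206 x 0.01684 = 0.005399 mol.
At the final (second) equivalence point, 2 mol OH^- react per mol H2C4H4O6, so n(H2C4H4O6) = 0.005399 / 2 = 0.002699 mol.
[H2C4H4O6] = 0.002699 / 0.03762 L = 0.0718 M.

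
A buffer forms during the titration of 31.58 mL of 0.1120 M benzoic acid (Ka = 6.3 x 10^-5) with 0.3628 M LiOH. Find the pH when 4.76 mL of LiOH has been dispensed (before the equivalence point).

4.18

Initial n(C6H5COOH) = 0.1120 x 0.03158 = 0.003537 mol.
n(LiOH) added = 0.3628 x 0.004760 = 0.001727 mol, converting that many moles of C6H5COOH to C6H5COO-.
Remaining n(C6H5COOH) = 0.001810 mol; n(C6H5COO-) = 0.001727 mol.
By Henderson-Hasselbalch, pH = pKa + log([A^-]/[HA]) = 4.20 + log(0.001727/0.001810) = 4.20 + (-0.02) = 4.18.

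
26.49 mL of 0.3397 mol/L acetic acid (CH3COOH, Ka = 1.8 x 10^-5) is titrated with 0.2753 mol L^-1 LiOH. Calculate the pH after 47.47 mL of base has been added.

12.74

n(acid) = 0.3397 x 0.02649 = 0.008999 mol; n(LiOH) added = 0.2753 x 0.04747 = 0.01307 mol.
Base is in excess by 0.01307 - 0.008999 = 0.004070 mol in a total volume of 0.07396 L.
[OH^-] = 0.004070/0.07396 = 0.05503 M, so pOH = 1.26 and pH = 14.00 - 1.26 = 12.74.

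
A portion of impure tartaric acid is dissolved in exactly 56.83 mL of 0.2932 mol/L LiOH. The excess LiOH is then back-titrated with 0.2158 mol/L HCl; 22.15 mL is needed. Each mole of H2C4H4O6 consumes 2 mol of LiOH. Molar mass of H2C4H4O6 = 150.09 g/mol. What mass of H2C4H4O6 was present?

0.892 g

Total n(LiOH) added = 0.2932 x 0.05683 = 0.01666 mol.
n(HCl) used = 0.2158 x 0.02215 = 0.004780 mol, which equals the excess n(LiOH).
So n(LiOH) consumed by the sample = 0.01666 - 0.004780 = 0.01188 mol.
n(H2C4H4O6) = 0.01188 / 2 = 0.005941 mol.
mass = 0.005941 mol x 150.09 g/mol = 0.892 g.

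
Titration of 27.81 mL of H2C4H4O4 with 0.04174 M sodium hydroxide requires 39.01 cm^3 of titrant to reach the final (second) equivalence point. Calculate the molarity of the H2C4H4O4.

0.0293 M

n(NaOH) = 0.04174 x 0.03901 = 0.001628 mol.
At the final (second) equivalence point, 2 mol OH^- react per mol H2C4H4O4, so n(H2C4H4O4) = 0.001628 / 2 = 0.0008141 mol.
[H2C4H4O4] = 0.0008141 / 0.02781 L = 0.0293 M.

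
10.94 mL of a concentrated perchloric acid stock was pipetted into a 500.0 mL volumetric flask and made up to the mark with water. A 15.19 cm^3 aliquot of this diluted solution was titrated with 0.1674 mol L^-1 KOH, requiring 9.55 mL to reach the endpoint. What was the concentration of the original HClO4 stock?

n(KOH) = 0.1674 x 0.009550 = 0.001599 mol.
n(HClO4) in the aliquot = 0.001599 mol.
[diluted HClO4] = 0.001599 / 0.01519 = 0.1052 M.
Dilution factor = 500.0/10.94 = 45.70, so [stock] = 0.1052 x 45.70 = 4.81 M.

4.81 M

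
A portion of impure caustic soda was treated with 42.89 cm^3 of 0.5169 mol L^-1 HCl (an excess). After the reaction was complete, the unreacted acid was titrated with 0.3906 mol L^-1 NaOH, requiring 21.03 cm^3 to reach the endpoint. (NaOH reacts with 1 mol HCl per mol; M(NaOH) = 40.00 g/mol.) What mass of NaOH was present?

0.558 g

Total n(HCl) added = 0.5169 x 0.04289 = 0.02217 mol.
n(NaOH) used = 0.3906 x 0.02103 = 0.008214 mol, which equals the excess n(HCl).
So n(HCl) consumed by the sample = 0.02217 - 0.008214 = 0.01396 mol.
n(NaOH) = 0.01396 / 1 = 0.01396 mol.
mass = 0.01396 mol x 40.00 g/mol = 0.558 g.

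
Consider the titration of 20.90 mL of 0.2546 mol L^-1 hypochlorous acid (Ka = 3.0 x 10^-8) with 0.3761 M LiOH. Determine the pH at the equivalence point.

n(HClO) = 0.2546 x 0.02090 = 0.005321 mol; V(LiOH) at equivalence = 0.005321/0.3761 = 0.01415 L.
At equivalence all the acid is converted to ClO-; total volume = 0.02090 + 0.01415 = 0.03505 L, so [ClO-] = 0.005321/0.03505 = 0.1518 M.
Kb = Kw/Ka = 1.0e-14 / 3.0 x 10^-8 = 3.33e-7.
[OH^-] = sqrt(Kb x [ClO-]) = sqrt(3.33e-7 x 0.1518) = 0.000225 M.
pOH = 3.65, so pH = 14.00 - 3.65 = 10.35.

10.35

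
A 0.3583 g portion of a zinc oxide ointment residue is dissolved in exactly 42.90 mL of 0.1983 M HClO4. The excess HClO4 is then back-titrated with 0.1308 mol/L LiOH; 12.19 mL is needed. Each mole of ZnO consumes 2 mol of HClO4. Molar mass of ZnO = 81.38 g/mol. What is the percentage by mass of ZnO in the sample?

Total n(HClO4) added = 0.1983 x 0.04290 = 0.008507 mol.
n(LiOH) used = 0.1308 x 0.01219 = 0.001594 mol, which equals the excess n(HClO4).
So n(HClO4) consumed by the sample = 0.008507 - 0.001594 = 0.006913 mol.
n(ZnO) = 0.006913 / 2 = 0.003456 mol.
mass ZnO = 0.003456 x 81.38 = 0.2813 g, so %ZnO = 0.2813/0.3583 x 100 = 78.5%.

78.5%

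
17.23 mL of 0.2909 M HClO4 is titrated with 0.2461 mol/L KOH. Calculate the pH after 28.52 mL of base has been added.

n(acid) = 0.2909 x 0.01723 = 0.005012 mol; n(KOH) added = 0.2461 x 0.02852 = 0.007019 mol.
Base is in excess by 0.007019 - 0.005012 = 0.002007 mol in a total volume of 0.04575 L.
[OH^-] = 0.002007/0.04575 = 0.04386 M, so pOH = 1.36 and pH = 14.00 - 1.36 = 12.64.

12.64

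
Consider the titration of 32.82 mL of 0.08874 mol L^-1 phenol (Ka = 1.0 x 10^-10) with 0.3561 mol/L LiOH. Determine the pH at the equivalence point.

n(C6H5OH) = 0.08874 x 0.03282 = 0.002912 mol; V(LiOH) at equivalence = 0.002912/0.3561 = 0.008179 L.
At equivalence all the acid is converted to C6H5O-; total volume = 0.03282 + 0.008179 = 0.04100 L, so [C6H5O-] = 0.002912/0.04100 = 0.07104 M.
Kb = Kw/Ka = 1.0e-14 / 1.0 x 10^-10 = 0.000100.
[OH^-] = sqrt(Kb x [C6H5O-]) = sqrt(0.000100 x 0.07104) = 0.00267 M.
pOH = 2.57, so pH = 14.00 - 2.57 = 11.43.

11.43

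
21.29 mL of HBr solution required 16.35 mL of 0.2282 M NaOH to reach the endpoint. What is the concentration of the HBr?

n(NaOH) delivered = 0.2282 x 0.01635 = 0.003731 mol.
For a 1:1 reaction, n(HBr) = 0.003731 mol.
[HBr] = 0.003731 mol / 0.02129 L = 0.175 M.

0.175 M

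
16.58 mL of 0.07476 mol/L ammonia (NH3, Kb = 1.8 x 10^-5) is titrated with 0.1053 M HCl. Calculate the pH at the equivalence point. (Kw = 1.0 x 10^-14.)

5.31

n(NH3) = 0.07476 x 0.01658 = 0.001240 mol; V(HCl) at equivalence = 0.001240/0.1053 = 0.01177 L.
At equivalence the base is fully converted to NH4+; total volume = 0.02835 L, so [NH4+] = 0.001240/0.02835 = 0.04372 M.
Ka(NH4+) = Kw/Kb = 1.0e-14 / 1.8 x 10^-5 = 5.56e-10.
[H^+] = sqrt(Ka x [NH4+]) = sqrt(5.56e-10 x 0.04372) = 4.93e-6 M.
pH = -log(4.93e-6) = 5.31.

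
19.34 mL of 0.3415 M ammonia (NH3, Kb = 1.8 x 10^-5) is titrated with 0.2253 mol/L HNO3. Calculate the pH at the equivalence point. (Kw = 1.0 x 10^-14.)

n(NH3) = 0.3415 x 0.01934 = 0.006605 mol; V(HNO3) at equivalence = 0.006605/0.2253 = 0.02931 L.
At equivalence the base is fully converted to NH4+; total volume = 0.04865 L, so [NH4+] = 0.006605/0.04865 = 0.1357 M.
Ka(NH4+) = Kw/Kb = 1.0e-14 / 1.8 x 10^-5 = 5.56e-10.
[H^+] = sqrt(Ka x [NH4+]) = sqrt(5.56e-10 x 0.1357) = 8.68e-6 M.
pH = -log(8.68e-6) = 5.06.

5.06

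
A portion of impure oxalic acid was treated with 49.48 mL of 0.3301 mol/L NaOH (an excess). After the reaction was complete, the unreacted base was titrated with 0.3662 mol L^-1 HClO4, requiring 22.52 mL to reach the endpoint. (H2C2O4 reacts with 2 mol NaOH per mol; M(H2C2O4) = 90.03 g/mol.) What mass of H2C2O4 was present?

Total n(NaOH) added = 0.3301 x 0.04948 = 0.01633 mol.
n(HClO4) used = 0.3662 x 0.02252 = 0.008247 mol, which equals the excess n(NaOH).
So n(NaOH) consumed by the sample = 0.01633 - 0.008247 = 0.008087 mol.
n(H2C2O4) = 0.008087 / 2 = 0.004043 mol.
mass = 0.004043 mol x 90.03 g/mol = 0.364 g.

0.364 g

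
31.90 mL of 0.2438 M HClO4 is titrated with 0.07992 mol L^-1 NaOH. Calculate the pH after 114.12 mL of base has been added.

11.96

n(acid) = 0.2438 x 0.03190 = 0.007777 mol; n(NaOH) added = 0.07992 x 0.1141 = 0.009120 mol.
Base is in excess by 0.009120 - 0.007777 = 0.001343 mol in a total volume of 0.1460 L.
[OH^-] = 0.001343/0.1460 = 0.009199 M, so pOH = 2.04 and pH = 14.00 - 2.04 = 11.96.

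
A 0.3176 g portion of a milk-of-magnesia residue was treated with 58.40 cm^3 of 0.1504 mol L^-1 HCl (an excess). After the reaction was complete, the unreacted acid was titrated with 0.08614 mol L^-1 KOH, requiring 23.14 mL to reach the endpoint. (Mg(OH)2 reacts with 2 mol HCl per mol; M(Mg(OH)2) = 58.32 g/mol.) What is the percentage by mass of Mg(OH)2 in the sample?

Total n(HCl) added = 0.1504 x 0.05840 = 0.008783 mol.
n(KOH) used = 0.08614 x 0.02314 = 0.001993 mol, which equals the excess n(HCl).
So n(HCl) consumed by the sample = 0.008783 - 0.001993 = 0.006790 mol.
n(Mg(OH)2) = 0.006790 / 2 = 0.003395 mol.
mass Mg(OH)2 = 0.003395 x 58.32 = 0.1980 g, so %Mg(OH)2 = 0.1980/0.3176 x 100 = 62.3%.

62.3%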